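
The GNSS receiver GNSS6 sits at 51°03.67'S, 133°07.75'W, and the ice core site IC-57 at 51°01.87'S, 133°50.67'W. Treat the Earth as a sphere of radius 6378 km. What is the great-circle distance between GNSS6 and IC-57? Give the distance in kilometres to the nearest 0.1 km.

50.2 km

GNSS6: φ = -51.06117°, λ = -133.12917°
IC-57: φ = -51.03117°, λ = -133.84450°
Δφ = 0.0300°,  Δλ = -0.7153°
a = sin²(Δφ/2) + cos φ₁ cos φ₂ sin²(Δλ/2) = 0.000015
c = 2·arcsin(√a) = 0.007867 rad = 0.4507°
d = R·c = 6378 × 0.007867 = 50.2 km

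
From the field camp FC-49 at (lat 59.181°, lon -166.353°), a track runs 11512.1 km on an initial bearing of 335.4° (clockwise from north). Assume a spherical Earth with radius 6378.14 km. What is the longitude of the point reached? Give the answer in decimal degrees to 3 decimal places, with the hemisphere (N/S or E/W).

δ = d/R = 11512.1/6378.14 = 1.804931 rad
φ₂ = arcsin(sin φ₁ cos δ + cos φ₁ sin δ cos θ)
   = arcsin(0.85879·-0.23200 + 0.51233·0.97272·0.90924) = 14.70705°
λ₂ = λ₁ + atan2(sin θ sin δ cos φ₁, cos δ − sin φ₁ sin φ₂) = 38.39568°

38.396°E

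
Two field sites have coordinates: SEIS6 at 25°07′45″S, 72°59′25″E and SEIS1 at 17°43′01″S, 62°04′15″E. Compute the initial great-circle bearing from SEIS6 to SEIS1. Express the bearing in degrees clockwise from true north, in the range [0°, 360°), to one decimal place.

304.0°

SEIS6: φ = -25.12917°, λ = +72.99028°
SEIS1: φ = -17.71694°, λ = +62.07083°
Δλ = -10.9194°
y = sin Δλ · cos φ₂ = -0.180444
x = cos φ₁ sin φ₂ − sin φ₁ cos φ₂ cos Δλ = 0.121683
θ = atan2(y, x) = -56.0061° → 303.9939° (mod 360°)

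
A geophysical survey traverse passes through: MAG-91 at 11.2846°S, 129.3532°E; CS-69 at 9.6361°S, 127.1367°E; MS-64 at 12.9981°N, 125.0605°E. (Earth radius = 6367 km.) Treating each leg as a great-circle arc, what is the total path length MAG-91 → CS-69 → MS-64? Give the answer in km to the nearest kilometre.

MAG-91→CS-69: c = 0.047696 rad, d = 303.68 km
CS-69→MS-64: c = 0.396677 rad, d = 2525.64 km
Total = 303.68 + 2525.64 = 2829.32 km

2829 km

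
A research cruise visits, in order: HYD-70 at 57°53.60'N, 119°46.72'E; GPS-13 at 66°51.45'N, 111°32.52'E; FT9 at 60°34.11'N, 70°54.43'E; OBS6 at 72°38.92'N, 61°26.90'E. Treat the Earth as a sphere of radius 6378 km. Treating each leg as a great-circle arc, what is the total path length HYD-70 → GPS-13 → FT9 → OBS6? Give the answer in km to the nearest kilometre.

HYD-70: φ = +57.89333°, λ = +119.77867°
GPS-13: φ = +66.85750°, λ = +111.54200°
FT9: φ = +60.56850°, λ = +70.90717°
OBS6: φ = +72.64867°, λ = +61.44833°
HYD-70→GPS-13: c = 0.169725 rad, d = 1082.51 km
GPS-13→FT9: c = 0.325736 rad, d = 2077.55 km
FT9→OBS6: c = 0.220156 rad, d = 1404.16 km
Total = 1082.51 + 2077.55 + 1404.16 = 4564.21 km

4564 km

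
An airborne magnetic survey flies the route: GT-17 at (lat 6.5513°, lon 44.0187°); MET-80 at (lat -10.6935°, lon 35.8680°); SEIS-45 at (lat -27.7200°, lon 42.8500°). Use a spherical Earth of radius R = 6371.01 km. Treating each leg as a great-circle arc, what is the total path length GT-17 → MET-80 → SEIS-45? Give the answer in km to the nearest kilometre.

4148 km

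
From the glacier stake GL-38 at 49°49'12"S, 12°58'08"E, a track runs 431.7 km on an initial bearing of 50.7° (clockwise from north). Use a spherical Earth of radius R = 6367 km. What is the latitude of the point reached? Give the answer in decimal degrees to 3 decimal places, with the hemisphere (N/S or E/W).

47.272°S

GL-38: φ = -49.82000°, λ = +12.96889°
δ = d/R = 431.7/6367 = 0.067803 rad
φ₂ = arcsin(sin φ₁ cos δ + cos φ₁ sin δ cos θ)
   = arcsin(-0.76402·0.99770 + 0.64519·0.06775·0.63338) = -47.27168°
λ₂ = λ₁ + atan2(sin θ sin δ cos φ₁, cos δ − sin φ₁ sin φ₂) = 17.40045°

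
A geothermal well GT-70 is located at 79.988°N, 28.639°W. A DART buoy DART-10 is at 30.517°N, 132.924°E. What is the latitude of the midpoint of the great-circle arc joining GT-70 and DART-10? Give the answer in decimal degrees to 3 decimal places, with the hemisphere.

Bx = cos φ₂ cos Δλ = -0.817261,  By = cos φ₂ sin Δλ = 0.272453
φₘ = atan2(sin φ₁ + sin φ₂, √((cos φ₁ + Bx)² + By²)) = 64.91430°
λₘ = λ₁ + atan2(By, cos φ₁ + Bx) = 128.41059°

64.914°N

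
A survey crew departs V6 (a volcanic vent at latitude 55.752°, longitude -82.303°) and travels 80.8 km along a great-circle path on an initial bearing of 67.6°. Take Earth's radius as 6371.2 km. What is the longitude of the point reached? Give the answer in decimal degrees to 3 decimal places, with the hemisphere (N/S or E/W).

δ = d/R = 80.8/6371.2 = 0.012682 rad
φ₂ = arcsin(sin φ₁ cos δ + cos φ₁ sin δ cos θ)
   = arcsin(0.82661·0.99992 + 0.56278·0.01268·0.38107) = 56.02306°
λ₂ = λ₁ + atan2(sin θ sin δ cos φ₁, cos δ − sin φ₁ sin φ₂) = -81.10085°

81.101°W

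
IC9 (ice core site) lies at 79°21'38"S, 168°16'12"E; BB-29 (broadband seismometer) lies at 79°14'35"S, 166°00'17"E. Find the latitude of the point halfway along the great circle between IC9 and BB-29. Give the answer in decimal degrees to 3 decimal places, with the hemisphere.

IC9: φ = -79.36056°, λ = +168.27000°
BB-29: φ = -79.24306°, λ = +166.00472°
Bx = cos φ₂ cos Δλ = 0.186497,  By = cos φ₂ sin Δλ = -0.007377
φₘ = atan2(sin φ₁ + sin φ₂, √((cos φ₁ + Bx)² + By²)) = -79.30385°
λₘ = λ₁ + atan2(By, cos φ₁ + Bx) = 167.13121°

79.304°S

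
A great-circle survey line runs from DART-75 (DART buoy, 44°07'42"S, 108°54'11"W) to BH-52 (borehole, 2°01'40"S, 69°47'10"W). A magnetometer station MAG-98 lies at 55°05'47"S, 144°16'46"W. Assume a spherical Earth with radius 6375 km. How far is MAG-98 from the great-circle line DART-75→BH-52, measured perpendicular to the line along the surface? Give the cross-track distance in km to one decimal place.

32.0 km

DART-75: φ = -44.12833°, λ = -108.90306°
BH-52: φ = -2.02778°, λ = -69.78611°
MAG-98: φ = -55.09639°, λ = -144.27944°
δ₁₃ = central angle DART-75→MAG-98 = 0.437292 rad  (haversine)
θ₁₃ = bearing DART-75→MAG-98 = 231.467°,  θ₁₂ = bearing DART-75→BH-52 = 50.787°
dₓₜ = R·arcsin(sin δ₁₃ · sin(θ₁₃ − θ₁₂)) = 6375·arcsin(0.42349·sin(180.680°)) = -32.023 km
|dₓₜ| = 32.023 km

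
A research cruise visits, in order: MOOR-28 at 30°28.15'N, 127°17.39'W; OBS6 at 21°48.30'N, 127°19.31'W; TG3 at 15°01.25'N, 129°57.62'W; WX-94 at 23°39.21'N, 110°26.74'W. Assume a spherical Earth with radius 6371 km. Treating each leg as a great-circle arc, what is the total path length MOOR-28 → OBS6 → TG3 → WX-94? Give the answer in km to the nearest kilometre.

4025 km

MOOR-28: φ = +30.46917°, λ = -127.28983°
OBS6: φ = +21.80500°, λ = -127.32183°
TG3: φ = +15.02083°, λ = -129.96033°
WX-94: φ = +23.65350°, λ = -110.44567°
MOOR-28→OBS6: c = 0.151219 rad, d = 963.42 km
OBS6→TG3: c = 0.126198 rad, d = 804.01 km
TG3→WX-94: c = 0.354412 rad, d = 2257.96 km
Total = 963.42 + 804.01 + 2257.96 = 4025.38 km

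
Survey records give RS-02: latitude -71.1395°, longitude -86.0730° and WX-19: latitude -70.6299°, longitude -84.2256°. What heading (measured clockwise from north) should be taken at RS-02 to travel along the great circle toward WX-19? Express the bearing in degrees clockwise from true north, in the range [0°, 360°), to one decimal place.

Δλ = 1.8474°
y = sin Δλ · cos φ₂ = 0.010692
x = cos φ₁ sin φ₂ − sin φ₁ cos φ₂ cos Δλ = 0.008731
θ = atan2(y, x) = 50.7659° → 50.7659° (mod 360°)

50.8°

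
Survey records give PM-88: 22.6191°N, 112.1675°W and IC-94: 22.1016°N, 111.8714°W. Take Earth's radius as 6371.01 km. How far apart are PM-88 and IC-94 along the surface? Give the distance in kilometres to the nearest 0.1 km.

65.1 km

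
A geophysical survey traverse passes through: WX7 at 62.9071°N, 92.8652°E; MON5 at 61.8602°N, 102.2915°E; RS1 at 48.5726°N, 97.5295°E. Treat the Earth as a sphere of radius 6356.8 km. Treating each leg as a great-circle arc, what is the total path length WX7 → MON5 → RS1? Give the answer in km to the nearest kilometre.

2002 km

WX7→MON5: c = 0.078343 rad, d = 498.01 km
MON5→RS1: c = 0.236553 rad, d = 1503.72 km
Total = 498.01 + 1503.72 = 2001.74 km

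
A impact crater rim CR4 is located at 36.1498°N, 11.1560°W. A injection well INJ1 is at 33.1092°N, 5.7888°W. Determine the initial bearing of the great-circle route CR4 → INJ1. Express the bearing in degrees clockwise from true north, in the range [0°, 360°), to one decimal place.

123.0°

Δλ = 5.3672°
y = sin Δλ · cos φ₂ = 0.078351
x = cos φ₁ sin φ₂ − sin φ₁ cos φ₂ cos Δλ = -0.050877
θ = atan2(y, x) = 122.9978° → 122.9978° (mod 360°)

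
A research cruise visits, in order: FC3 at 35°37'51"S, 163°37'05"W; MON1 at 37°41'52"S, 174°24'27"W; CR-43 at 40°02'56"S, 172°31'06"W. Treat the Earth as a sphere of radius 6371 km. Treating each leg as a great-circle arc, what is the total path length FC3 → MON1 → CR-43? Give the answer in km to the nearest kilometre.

FC3: φ = -35.63083°, λ = -163.61806°
MON1: φ = -37.69778°, λ = -174.40750°
CR-43: φ = -40.04889°, λ = -172.51833°
FC3→MON1: c = 0.155203 rad, d = 988.80 km
MON1→CR-43: c = 0.048399 rad, d = 308.35 km
Total = 988.80 + 308.35 = 1297.15 km

1297 km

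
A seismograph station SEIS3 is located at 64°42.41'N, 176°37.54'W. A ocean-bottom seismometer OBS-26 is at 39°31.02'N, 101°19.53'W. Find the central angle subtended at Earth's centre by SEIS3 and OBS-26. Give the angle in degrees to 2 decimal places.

48.78°

SEIS3: φ = +64.70683°, λ = -176.62567°
OBS-26: φ = +39.51700°, λ = -101.32550°
Δφ = -25.1898°,  Δλ = 75.3002°
a = sin²(Δφ/2) + cos φ₁ cos φ₂ sin²(Δλ/2) = 0.170528
c = 2·arcsin(√a) = 0.851383 rad = 48.7807°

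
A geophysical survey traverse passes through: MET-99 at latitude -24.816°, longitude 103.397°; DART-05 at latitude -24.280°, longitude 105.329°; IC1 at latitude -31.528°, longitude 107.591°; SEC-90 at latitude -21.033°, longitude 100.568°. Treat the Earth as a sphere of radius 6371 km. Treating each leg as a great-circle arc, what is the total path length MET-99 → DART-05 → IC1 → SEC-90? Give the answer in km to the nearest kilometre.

2400 km

MET-99→DART-05: c = 0.032066 rad, d = 204.30 km
DART-05→IC1: c = 0.131213 rad, d = 835.96 km
IC1→SEC-90: c = 0.213470 rad, d = 1360.02 km
Total = 204.30 + 835.96 + 1360.02 = 2400.27 km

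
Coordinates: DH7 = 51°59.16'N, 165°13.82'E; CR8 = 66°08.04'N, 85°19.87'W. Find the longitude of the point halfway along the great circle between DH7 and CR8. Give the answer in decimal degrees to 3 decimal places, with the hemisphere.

156.360°W

DH7: φ = +51.98600°, λ = +165.23033°
CR8: φ = +66.13400°, λ = -85.33117°
Bx = cos φ₂ cos Δλ = -0.134648,  By = cos φ₂ sin Δλ = 0.381537
φₘ = atan2(sin φ₁ + sin φ₂, √((cos φ₁ + Bx)² + By²)) = 70.16357°
λₘ = λ₁ + atan2(By, cos φ₁ + Bx) = -156.35960°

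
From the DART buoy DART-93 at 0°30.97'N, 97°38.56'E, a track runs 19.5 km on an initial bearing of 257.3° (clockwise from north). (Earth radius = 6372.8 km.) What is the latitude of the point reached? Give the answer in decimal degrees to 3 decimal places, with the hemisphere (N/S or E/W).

0.478°N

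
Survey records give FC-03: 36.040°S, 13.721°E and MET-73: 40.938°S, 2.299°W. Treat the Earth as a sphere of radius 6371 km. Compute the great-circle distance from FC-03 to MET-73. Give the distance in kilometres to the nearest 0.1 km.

Δφ = -4.8980°,  Δλ = -16.0200°
a = sin²(Δφ/2) + cos φ₁ cos φ₂ sin²(Δλ/2) = 0.013687
c = 2·arcsin(√a) = 0.234517 rad = 13.4368°
d = R·c = 6371 × 0.234517 = 1494.1 km

1494.1 km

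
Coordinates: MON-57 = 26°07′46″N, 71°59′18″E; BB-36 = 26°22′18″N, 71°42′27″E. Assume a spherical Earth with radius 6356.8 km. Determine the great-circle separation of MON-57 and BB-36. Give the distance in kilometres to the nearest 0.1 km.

MON-57: φ = +26.12944°, λ = +71.98833°
BB-36: φ = +26.37167°, λ = +71.70750°
Δφ = 0.2422°,  Δλ = -0.2808°
a = sin²(Δφ/2) + cos φ₁ cos φ₂ sin²(Δλ/2) = 0.000009
c = 2·arcsin(√a) = 0.006099 rad = 0.3494°
d = R·c = 6356.8 × 0.006099 = 38.8 km

38.8 km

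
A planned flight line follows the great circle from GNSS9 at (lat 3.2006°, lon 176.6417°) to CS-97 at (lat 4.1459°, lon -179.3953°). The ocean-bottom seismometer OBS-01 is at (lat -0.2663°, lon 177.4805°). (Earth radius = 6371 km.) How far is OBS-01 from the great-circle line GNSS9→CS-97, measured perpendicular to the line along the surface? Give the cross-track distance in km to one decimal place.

δ₁₃ = central angle GNSS9→OBS-01 = 0.062253 rad  (haversine)
θ₁₃ = bearing GNSS9→OBS-01 = 166.390°,  θ₁₂ = bearing GNSS9→CS-97 = 76.436°
dₓₜ = R·arcsin(sin δ₁₃ · sin(θ₁₃ − θ₁₂)) = 6371·arcsin(0.06221·sin(89.955°)) = 396.614 km
|dₓₜ| = 396.614 km

396.6 km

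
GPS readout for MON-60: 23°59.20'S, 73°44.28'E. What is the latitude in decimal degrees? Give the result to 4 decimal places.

23.9867°S

23° + 59.20′/60 = 23 + 0.98667 = 23.9867°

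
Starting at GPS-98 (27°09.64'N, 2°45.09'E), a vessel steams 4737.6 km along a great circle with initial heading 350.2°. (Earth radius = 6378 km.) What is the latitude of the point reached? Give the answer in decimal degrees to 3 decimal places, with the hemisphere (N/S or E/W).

68.315°N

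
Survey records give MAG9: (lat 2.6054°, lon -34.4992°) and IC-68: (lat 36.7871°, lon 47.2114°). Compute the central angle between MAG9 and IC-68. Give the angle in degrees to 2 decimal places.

81.80°

Δφ = 34.1817°,  Δλ = 81.7106°
a = sin²(Δφ/2) + cos φ₁ cos φ₂ sin²(Δλ/2) = 0.428717
c = 2·arcsin(√a) = 1.427743 rad = 81.8037°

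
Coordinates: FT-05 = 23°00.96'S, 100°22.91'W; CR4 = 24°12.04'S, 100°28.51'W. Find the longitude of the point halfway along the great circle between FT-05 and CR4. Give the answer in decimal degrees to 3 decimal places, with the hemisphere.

FT-05: φ = -23.01600°, λ = -100.38183°
CR4: φ = -24.20067°, λ = -100.47517°
Bx = cos φ₂ cos Δλ = 0.912114,  By = cos φ₂ sin Δλ = -0.001486
φₘ = atan2(sin φ₁ + sin φ₂, √((cos φ₁ + Bx)² + By²)) = -23.60834°
λₘ = λ₁ + atan2(By, cos φ₁ + Bx) = -100.42829°

100.428°W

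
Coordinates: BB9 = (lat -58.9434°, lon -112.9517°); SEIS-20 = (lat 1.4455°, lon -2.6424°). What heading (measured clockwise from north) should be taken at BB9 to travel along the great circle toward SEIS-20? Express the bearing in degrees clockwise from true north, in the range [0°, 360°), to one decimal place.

Δλ = 110.3093°
y = sin Δλ · cos φ₂ = 0.937534
x = cos φ₁ sin φ₂ − sin φ₁ cos φ₂ cos Δλ = -0.284227
θ = atan2(y, x) = 106.8655° → 106.8655° (mod 360°)

106.9°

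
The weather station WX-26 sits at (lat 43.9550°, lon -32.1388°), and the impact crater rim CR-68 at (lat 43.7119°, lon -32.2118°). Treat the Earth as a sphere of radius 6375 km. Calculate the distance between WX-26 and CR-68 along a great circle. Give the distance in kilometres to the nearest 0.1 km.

27.7 km

Δφ = -0.2431°,  Δλ = -0.0730°
a = sin²(Δφ/2) + cos φ₁ cos φ₂ sin²(Δλ/2) = 0.000005
c = 2·arcsin(√a) = 0.004341 rad = 0.2487°
d = R·c = 6375 × 0.004341 = 27.7 km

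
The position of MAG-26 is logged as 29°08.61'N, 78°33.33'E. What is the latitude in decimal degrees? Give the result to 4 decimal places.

29.1435°N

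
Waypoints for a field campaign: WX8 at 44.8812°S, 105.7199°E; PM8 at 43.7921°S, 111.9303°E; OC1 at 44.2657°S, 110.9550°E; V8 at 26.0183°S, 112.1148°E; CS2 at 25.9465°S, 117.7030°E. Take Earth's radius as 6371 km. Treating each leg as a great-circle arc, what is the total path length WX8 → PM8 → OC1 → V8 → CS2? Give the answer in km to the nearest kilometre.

WX8→PM8: c = 0.079801 rad, d = 508.41 km
PM8→OC1: c = 0.014768 rad, d = 94.09 km
OC1→V8: c = 0.318898 rad, d = 2031.70 km
V8→CS2: c = 0.087677 rad, d = 558.59 km
Total = 508.41 + 94.09 + 2031.70 + 558.59 = 3192.79 km

3193 km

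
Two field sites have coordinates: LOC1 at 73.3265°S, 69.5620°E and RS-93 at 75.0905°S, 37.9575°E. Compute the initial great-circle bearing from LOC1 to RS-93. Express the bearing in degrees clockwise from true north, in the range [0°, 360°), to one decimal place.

243.5°

Δλ = -31.6045°
y = sin Δλ · cos φ₂ = -0.134835
x = cos φ₁ sin φ₂ − sin φ₁ cos φ₂ cos Δλ = -0.067339
θ = atan2(y, x) = -116.5382° → 243.4618° (mod 360°)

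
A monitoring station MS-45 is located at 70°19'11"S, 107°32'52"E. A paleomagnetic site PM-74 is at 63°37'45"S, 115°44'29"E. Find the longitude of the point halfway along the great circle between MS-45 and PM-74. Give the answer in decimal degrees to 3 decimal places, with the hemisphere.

112.209°E

MS-45: φ = -70.31972°, λ = +107.54778°
PM-74: φ = -63.62917°, λ = +115.74139°
Bx = cos φ₂ cos Δλ = 0.439645,  By = cos φ₂ sin Δλ = 0.063304
φₘ = atan2(sin φ₁ + sin φ₂, √((cos φ₁ + Bx)² + By²)) = -67.02617°
λₘ = λ₁ + atan2(By, cos φ₁ + Bx) = 112.20898°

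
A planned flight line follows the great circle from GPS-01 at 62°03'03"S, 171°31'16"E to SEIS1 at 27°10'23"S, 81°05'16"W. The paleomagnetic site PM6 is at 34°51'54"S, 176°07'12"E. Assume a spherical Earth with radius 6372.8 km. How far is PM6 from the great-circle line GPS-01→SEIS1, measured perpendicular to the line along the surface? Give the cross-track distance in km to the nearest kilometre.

GPS-01: φ = -62.05083°, λ = +171.52111°
SEIS1: φ = -27.17306°, λ = -81.08778°
PM6: φ = -34.86500°, λ = +176.12000°
δ₁₃ = central angle GPS-01→PM6 = 0.477185 rad  (haversine)
θ₁₃ = bearing GPS-01→PM6 = 8.235°,  θ₁₂ = bearing GPS-01→SEIS1 = 117.870°
dₓₜ = R·arcsin(sin δ₁₃ · sin(θ₁₃ − θ₁₂)) = 6372.8·arcsin(0.45928·sin(-109.634°)) = -2850.859 km
|dₓₜ| = 2850.859 km

2851 km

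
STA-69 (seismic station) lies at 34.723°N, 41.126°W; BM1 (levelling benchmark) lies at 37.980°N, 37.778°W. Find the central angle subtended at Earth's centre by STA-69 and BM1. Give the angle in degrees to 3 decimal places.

4.228°

Δφ = 3.2570°,  Δλ = 3.3480°
a = sin²(Δφ/2) + cos φ₁ cos φ₂ sin²(Δλ/2) = 0.001360
c = 2·arcsin(√a) = 0.073787 rad = 4.2277°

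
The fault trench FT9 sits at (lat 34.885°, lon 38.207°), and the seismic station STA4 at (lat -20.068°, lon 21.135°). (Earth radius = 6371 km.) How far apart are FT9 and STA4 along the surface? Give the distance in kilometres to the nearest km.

Δφ = -54.9530°,  Δλ = -17.0720°
a = sin²(Δφ/2) + cos φ₁ cos φ₂ sin²(Δλ/2) = 0.229851
c = 2·arcsin(√a) = 1.000006 rad = 57.2961°
d = R·c = 6371 × 1.000006 = 6371.0 km

6371 km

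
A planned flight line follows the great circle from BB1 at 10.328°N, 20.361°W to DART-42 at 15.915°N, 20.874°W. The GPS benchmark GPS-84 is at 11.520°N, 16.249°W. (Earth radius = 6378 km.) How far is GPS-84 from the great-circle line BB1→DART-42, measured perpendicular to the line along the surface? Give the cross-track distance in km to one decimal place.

δ₁₃ = central angle BB1→GPS-84 = 0.073472 rad  (haversine)
θ₁₃ = bearing BB1→GPS-84 = 73.169°,  θ₁₂ = bearing BB1→DART-42 = 354.946°
dₓₜ = R·arcsin(sin δ₁₃ · sin(θ₁₃ − θ₁₂)) = 6378·arcsin(0.07341·sin(-281.777°)) = 458.725 km
|dₓₜ| = 458.725 km

458.7 km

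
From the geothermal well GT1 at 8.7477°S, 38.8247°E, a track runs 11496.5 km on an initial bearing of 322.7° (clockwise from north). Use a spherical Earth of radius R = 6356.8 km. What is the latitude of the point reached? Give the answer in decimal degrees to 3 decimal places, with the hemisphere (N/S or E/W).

δ = d/R = 11496.5/6356.8 = 1.808536 rad
φ₂ = arcsin(sin φ₁ cos δ + cos φ₁ sin δ cos θ)
   = arcsin(-0.15208·-0.23551 + 0.98837·0.97187·0.79547) = 53.12273°
λ₂ = λ₁ + atan2(sin θ sin δ cos φ₁, cos δ − sin φ₁ sin φ₂) = -62.24202°

53.123°N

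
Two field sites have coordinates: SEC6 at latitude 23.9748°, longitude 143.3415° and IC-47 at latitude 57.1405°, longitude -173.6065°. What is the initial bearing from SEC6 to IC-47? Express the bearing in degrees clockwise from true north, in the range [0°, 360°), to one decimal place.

Δλ = 43.0520°
y = sin Δλ · cos φ₂ = 0.370399
x = cos φ₁ sin φ₂ − sin φ₁ cos φ₂ cos Δλ = 0.606427
θ = atan2(y, x) = 31.4161° → 31.4161° (mod 360°)

31.4°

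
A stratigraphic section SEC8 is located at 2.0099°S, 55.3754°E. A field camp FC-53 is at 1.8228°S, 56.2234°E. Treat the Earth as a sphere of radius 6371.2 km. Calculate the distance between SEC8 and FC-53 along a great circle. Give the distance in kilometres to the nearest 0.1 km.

96.5 km

Δφ = 0.1871°,  Δλ = 0.8480°
a = sin²(Δφ/2) + cos φ₁ cos φ₂ sin²(Δλ/2) = 0.000057
c = 2·arcsin(√a) = 0.015148 rad = 0.8679°
d = R·c = 6371.2 × 0.015148 = 96.5 km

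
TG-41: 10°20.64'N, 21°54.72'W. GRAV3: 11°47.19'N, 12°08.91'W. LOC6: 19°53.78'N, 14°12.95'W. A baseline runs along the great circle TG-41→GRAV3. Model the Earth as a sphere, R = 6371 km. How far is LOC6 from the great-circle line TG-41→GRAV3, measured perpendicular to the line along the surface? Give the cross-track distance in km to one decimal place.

TG-41: φ = +10.34400°, λ = -21.91200°
GRAV3: φ = +11.78650°, λ = -12.14850°
LOC6: φ = +19.89633°, λ = -14.21583°
δ₁₃ = central angle TG-41→LOC6 = 0.211096 rad  (haversine)
θ₁₃ = bearing TG-41→LOC6 = 36.941°,  θ₁₂ = bearing TG-41→GRAV3 = 80.520°
dₓₜ = R·arcsin(sin δ₁₃ · sin(θ₁₃ − θ₁₂)) = 6371·arcsin(0.20953·sin(-43.579°)) = -923.473 km
|dₓₜ| = 923.473 km

923.5 km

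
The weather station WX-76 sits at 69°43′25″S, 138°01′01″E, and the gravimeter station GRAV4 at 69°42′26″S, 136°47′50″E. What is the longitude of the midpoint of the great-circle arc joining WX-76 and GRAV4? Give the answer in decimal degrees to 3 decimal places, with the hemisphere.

137.407°E

WX-76: φ = -69.72361°, λ = +138.01694°
GRAV4: φ = -69.70722°, λ = +136.79722°
Bx = cos φ₂ cos Δλ = 0.346739,  By = cos φ₂ sin Δλ = -0.007383
φₘ = atan2(sin φ₁ + sin φ₂, √((cos φ₁ + Bx)² + By²)) = -69.71647°
λₘ = λ₁ + atan2(By, cos φ₁ + Bx) = 137.40685°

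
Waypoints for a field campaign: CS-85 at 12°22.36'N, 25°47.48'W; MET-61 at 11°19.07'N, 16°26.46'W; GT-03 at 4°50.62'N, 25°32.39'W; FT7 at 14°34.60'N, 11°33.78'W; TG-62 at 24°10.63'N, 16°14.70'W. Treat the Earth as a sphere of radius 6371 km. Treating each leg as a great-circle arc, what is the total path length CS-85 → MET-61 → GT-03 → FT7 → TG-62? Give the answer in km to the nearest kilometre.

5306 km

CS-85: φ = +12.37267°, λ = -25.79133°
MET-61: φ = +11.31783°, λ = -16.44100°
GT-03: φ = +4.84367°, λ = -25.53983°
FT7: φ = +14.57667°, λ = -11.56300°
TG-62: φ = +24.17717°, λ = -16.24500°
CS-85→MET-61: c = 0.160767 rad, d = 1024.24 km
MET-61→GT-03: c = 0.193545 rad, d = 1233.07 km
GT-03→FT7: c = 0.294129 rad, d = 1873.90 km
FT7→TG-62: c = 0.184390 rad, d = 1174.75 km
Total = 1024.24 + 1233.07 + 1873.90 + 1174.75 = 5305.96 km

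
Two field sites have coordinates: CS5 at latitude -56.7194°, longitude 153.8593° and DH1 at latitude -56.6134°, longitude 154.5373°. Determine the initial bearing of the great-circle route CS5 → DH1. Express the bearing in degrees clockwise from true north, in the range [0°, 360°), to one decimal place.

Δλ = 0.6780°
y = sin Δλ · cos φ₂ = 0.006512
x = cos φ₁ sin φ₂ − sin φ₁ cos φ₂ cos Δλ = 0.001818
θ = atan2(y, x) = 74.4018° → 74.4018° (mod 360°)

74.4°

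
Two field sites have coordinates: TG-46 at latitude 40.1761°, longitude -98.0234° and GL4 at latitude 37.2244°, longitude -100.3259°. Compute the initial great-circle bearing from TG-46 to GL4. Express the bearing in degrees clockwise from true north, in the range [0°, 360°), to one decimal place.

212.1°

Δλ = -2.3025°
y = sin Δλ · cos φ₂ = -0.031991
x = cos φ₁ sin φ₂ − sin φ₁ cos φ₂ cos Δλ = -0.051079
θ = atan2(y, x) = -147.9414° → 212.0586° (mod 360°)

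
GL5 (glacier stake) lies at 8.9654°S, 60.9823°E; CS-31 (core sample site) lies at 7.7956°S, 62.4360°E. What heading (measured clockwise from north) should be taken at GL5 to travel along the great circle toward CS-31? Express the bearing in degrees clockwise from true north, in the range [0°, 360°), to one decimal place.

Δλ = 1.4537°
y = sin Δλ · cos φ₂ = 0.025135
x = cos φ₁ sin φ₂ − sin φ₁ cos φ₂ cos Δλ = 0.020366
θ = atan2(y, x) = 50.9834° → 50.9834° (mod 360°)

51.0°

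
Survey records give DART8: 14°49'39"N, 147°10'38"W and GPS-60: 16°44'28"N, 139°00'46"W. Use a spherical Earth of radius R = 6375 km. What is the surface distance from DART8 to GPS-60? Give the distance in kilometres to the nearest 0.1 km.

899.6 km

DART8: φ = +14.82750°, λ = -147.17722°
GPS-60: φ = +16.74111°, λ = -139.01278°
Δφ = 1.9136°,  Δλ = 8.1644°
a = sin²(Δφ/2) + cos φ₁ cos φ₂ sin²(Δλ/2) = 0.004970
c = 2·arcsin(√a) = 0.141116 rad = 8.0854°
d = R·c = 6375 × 0.141116 = 899.6 km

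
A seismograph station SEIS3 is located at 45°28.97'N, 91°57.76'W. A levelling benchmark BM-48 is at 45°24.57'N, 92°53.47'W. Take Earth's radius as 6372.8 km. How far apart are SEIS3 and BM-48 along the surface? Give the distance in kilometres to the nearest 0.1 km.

SEIS3: φ = +45.48283°, λ = -91.96267°
BM-48: φ = +45.40950°, λ = -92.89117°
Δφ = -0.0733°,  Δλ = -0.9285°
a = sin²(Δφ/2) + cos φ₁ cos φ₂ sin²(Δλ/2) = 0.000033
c = 2·arcsin(√a) = 0.011441 rad = 0.6555°
d = R·c = 6372.8 × 0.011441 = 72.9 km

72.9 km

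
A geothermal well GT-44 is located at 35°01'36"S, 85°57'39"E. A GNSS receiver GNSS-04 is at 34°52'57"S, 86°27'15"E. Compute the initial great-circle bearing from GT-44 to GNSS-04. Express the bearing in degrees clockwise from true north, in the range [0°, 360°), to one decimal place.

GT-44: φ = -35.02667°, λ = +85.96083°
GNSS-04: φ = -34.88250°, λ = +86.45417°
Δλ = 0.4933°
y = sin Δλ · cos φ₂ = 0.007063
x = cos φ₁ sin φ₂ − sin φ₁ cos φ₂ cos Δλ = 0.002499
θ = atan2(y, x) = 70.5178° → 70.5178° (mod 360°)

70.5°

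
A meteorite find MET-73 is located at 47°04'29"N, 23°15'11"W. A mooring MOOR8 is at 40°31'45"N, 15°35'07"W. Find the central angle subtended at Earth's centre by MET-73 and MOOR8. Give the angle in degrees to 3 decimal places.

8.563°

MET-73: φ = +47.07472°, λ = -23.25306°
MOOR8: φ = +40.52917°, λ = -15.58528°
Δφ = -6.5456°,  Δλ = 7.6678°
a = sin²(Δφ/2) + cos φ₁ cos φ₂ sin²(Δλ/2) = 0.005574
c = 2·arcsin(√a) = 0.149451 rad = 8.5629°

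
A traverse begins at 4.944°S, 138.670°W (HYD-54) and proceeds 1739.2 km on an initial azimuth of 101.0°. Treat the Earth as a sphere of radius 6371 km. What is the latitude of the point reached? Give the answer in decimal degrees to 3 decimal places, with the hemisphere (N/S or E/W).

7.715°S

δ = d/R = 1739.2/6371 = 0.272987 rad
φ₂ = arcsin(sin φ₁ cos δ + cos φ₁ sin δ cos θ)
   = arcsin(-0.08618·0.96297 + 0.99628·0.26961·-0.19081) = -7.71486°
λ₂ = λ₁ + atan2(sin θ sin δ cos φ₁, cos δ − sin φ₁ sin φ₂) = -123.17984°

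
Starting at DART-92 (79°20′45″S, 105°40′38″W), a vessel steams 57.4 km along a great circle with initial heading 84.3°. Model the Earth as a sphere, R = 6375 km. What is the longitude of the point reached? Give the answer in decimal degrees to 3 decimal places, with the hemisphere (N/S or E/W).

DART-92: φ = -79.34583°, λ = -105.67722°
δ = d/R = 57.4/6375 = 0.009004 rad
φ₂ = arcsin(sin φ₁ cos δ + cos φ₁ sin δ cos θ)
   = arcsin(-0.98276·0.99996 + 0.18488·0.00900·0.09932) = -79.28244°
λ₂ = λ₁ + atan2(sin θ sin δ cos φ₁, cos δ − sin φ₁ sin φ₂) = -102.91584°

102.916°W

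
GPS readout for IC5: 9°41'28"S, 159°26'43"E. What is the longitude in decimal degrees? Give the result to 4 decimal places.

159° + 26′/60 + 43″/3600 = 159 + 0.43333 + 0.01194 = 159.4453°

159.4453°E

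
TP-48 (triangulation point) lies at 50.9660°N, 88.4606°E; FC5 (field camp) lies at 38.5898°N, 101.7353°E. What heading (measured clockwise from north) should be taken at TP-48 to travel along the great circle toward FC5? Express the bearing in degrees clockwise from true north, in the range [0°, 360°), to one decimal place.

Δλ = 13.2747°
y = sin Δλ · cos φ₂ = 0.179478
x = cos φ₁ sin φ₂ − sin φ₁ cos φ₂ cos Δλ = -0.198107
θ = atan2(y, x) = 137.8245° → 137.8245° (mod 360°)

137.8°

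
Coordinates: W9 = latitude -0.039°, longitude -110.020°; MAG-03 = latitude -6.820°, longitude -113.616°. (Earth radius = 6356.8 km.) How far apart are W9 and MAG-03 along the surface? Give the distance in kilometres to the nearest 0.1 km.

851.1 km

Δφ = -6.7810°,  Δλ = -3.5960°
a = sin²(Δφ/2) + cos φ₁ cos φ₂ sin²(Δλ/2) = 0.004475
c = 2·arcsin(√a) = 0.133893 rad = 7.6715°
d = R·c = 6356.8 × 0.133893 = 851.1 km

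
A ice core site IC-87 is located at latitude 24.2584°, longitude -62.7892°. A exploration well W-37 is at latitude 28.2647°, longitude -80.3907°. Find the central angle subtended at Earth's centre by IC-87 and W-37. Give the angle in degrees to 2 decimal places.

16.27°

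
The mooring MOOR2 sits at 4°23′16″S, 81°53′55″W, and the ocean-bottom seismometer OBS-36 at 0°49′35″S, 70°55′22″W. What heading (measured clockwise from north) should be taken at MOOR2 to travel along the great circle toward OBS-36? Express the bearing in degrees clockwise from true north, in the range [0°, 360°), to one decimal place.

MOOR2: φ = -4.38778°, λ = -81.89861°
OBS-36: φ = -0.82639°, λ = -70.92278°
Δλ = 10.9758°
y = sin Δλ · cos φ₂ = 0.190375
x = cos φ₁ sin φ₂ − sin φ₁ cos φ₂ cos Δλ = 0.060719
θ = atan2(y, x) = 72.3103° → 72.3103° (mod 360°)

72.3°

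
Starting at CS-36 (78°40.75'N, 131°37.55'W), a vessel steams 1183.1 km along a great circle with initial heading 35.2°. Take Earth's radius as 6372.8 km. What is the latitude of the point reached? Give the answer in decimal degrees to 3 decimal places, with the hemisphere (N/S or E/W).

CS-36: φ = +78.67917°, λ = -131.62583°
δ = d/R = 1183.1/6372.8 = 0.185648 rad
φ₂ = arcsin(sin φ₁ cos δ + cos φ₁ sin δ cos θ)
   = arcsin(0.98054·0.98282 + 0.19630·0.18458·0.81714) = 83.36537°
λ₂ = λ₁ + atan2(sin θ sin δ cos φ₁, cos δ − sin φ₁ sin φ₂) = -64.56575°

83.365°N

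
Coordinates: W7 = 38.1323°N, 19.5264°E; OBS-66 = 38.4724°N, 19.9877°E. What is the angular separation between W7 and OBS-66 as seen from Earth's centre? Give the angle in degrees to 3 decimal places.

0.497°

Δφ = 0.3401°,  Δλ = 0.4613°
a = sin²(Δφ/2) + cos φ₁ cos φ₂ sin²(Δλ/2) = 0.000019
c = 2·arcsin(√a) = 0.008669 rad = 0.4967°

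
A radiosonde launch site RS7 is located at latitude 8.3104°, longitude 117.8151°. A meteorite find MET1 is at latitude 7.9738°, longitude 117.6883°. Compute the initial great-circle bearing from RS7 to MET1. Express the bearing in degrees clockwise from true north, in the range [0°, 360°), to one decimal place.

Δλ = -0.1268°
y = sin Δλ · cos φ₂ = -0.002192
x = cos φ₁ sin φ₂ − sin φ₁ cos φ₂ cos Δλ = -0.005874
θ = atan2(y, x) = -159.5399° → 200.4601° (mod 360°)

200.5°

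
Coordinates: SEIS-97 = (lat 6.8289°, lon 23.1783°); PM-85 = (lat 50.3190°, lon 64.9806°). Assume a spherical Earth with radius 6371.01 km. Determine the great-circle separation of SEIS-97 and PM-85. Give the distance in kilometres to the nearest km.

Δφ = 43.4901°,  Δλ = 41.8023°
a = sin²(Δφ/2) + cos φ₁ cos φ₂ sin²(Δλ/2) = 0.217944
c = 2·arcsin(√a) = 0.971438 rad = 55.6593°
d = R·c = 6371.01 × 0.971438 = 6189.0 km

6189 km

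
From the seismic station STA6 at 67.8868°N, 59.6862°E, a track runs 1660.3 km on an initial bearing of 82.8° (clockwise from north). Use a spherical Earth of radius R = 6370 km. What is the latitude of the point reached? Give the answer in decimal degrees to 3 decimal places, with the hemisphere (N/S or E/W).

δ = d/R = 1660.3/6370 = 0.260644 rad
φ₂ = arcsin(sin φ₁ cos δ + cos φ₁ sin δ cos θ)
   = arcsin(0.92644·0.96622 + 0.37644·0.25770·0.12533) = 65.13611°
λ₂ = λ₁ + atan2(sin θ sin δ cos φ₁, cos δ − sin φ₁ sin φ₂) = 97.13608°

65.136°N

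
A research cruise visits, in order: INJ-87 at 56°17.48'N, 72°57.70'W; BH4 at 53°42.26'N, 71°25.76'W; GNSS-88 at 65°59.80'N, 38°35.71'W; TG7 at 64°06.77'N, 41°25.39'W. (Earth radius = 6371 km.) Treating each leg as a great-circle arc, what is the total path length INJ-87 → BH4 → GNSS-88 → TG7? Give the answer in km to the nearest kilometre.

INJ-87: φ = +56.29133°, λ = -72.96167°
BH4: φ = +53.70433°, λ = -71.42933°
GNSS-88: φ = +65.99667°, λ = -38.59517°
TG7: φ = +64.11283°, λ = -41.42317°
INJ-87→BH4: c = 0.047684 rad, d = 303.79 km
BH4→GNSS-88: c = 0.352233 rad, d = 2244.08 km
GNSS-88→TG7: c = 0.038907 rad, d = 247.87 km
Total = 303.79 + 2244.08 + 247.87 = 2795.74 km

2796 km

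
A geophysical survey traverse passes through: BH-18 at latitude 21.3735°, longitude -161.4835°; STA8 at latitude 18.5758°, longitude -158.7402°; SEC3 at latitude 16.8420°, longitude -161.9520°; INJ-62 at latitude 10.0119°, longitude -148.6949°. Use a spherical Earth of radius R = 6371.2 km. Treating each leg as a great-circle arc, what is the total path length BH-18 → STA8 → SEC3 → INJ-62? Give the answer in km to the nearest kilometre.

2436 km

BH-18→STA8: c = 0.066397 rad, d = 423.03 km
STA8→SEC3: c = 0.061375 rad, d = 391.03 km
SEC3→INJ-62: c = 0.254515 rad, d = 1621.57 km
Total = 423.03 + 391.03 + 1621.57 = 2435.63 km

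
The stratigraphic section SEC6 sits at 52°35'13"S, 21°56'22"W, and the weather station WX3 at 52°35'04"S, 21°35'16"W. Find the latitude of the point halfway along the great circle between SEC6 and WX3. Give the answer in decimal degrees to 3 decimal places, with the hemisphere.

52.586°S

SEC6: φ = -52.58694°, λ = -21.93944°
WX3: φ = -52.58444°, λ = -21.58778°
Bx = cos φ₂ cos Δλ = 0.607580,  By = cos φ₂ sin Δλ = 0.003729
φₘ = atan2(sin φ₁ + sin φ₂, √((cos φ₁ + Bx)² + By²)) = -52.58582°
λₘ = λ₁ + atan2(By, cos φ₁ + Bx) = -21.76361°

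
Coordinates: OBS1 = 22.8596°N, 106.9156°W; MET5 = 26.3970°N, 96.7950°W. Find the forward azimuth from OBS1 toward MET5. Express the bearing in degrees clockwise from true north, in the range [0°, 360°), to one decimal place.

Δλ = 10.1206°
y = sin Δλ · cos φ₂ = 0.157399
x = cos φ₁ sin φ₂ − sin φ₁ cos φ₂ cos Δλ = 0.067114
θ = atan2(y, x) = 66.9068° → 66.9068° (mod 360°)

66.9°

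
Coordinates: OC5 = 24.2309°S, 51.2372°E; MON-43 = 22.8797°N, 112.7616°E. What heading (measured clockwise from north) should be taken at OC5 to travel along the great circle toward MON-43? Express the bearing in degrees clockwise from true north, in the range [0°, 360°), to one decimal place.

Δλ = 61.5244°
y = sin Δλ · cos φ₂ = 0.809862
x = cos φ₁ sin φ₂ − sin φ₁ cos φ₂ cos Δλ = 0.534828
θ = atan2(y, x) = 56.5595° → 56.5595° (mod 360°)

56.6°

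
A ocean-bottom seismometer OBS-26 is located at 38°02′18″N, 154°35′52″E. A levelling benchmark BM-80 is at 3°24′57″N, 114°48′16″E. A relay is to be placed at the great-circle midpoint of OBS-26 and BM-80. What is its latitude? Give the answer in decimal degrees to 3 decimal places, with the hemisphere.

21.903°N

OBS-26: φ = +38.03833°, λ = +154.59778°
BM-80: φ = +3.41583°, λ = +114.80444°
Bx = cos φ₂ cos Δλ = 0.766993,  By = cos φ₂ sin Δλ = -0.638883
φₘ = atan2(sin φ₁ + sin φ₂, √((cos φ₁ + Bx)² + By²)) = 21.90331°
λₘ = λ₁ + atan2(By, cos φ₁ + Bx) = 132.25682°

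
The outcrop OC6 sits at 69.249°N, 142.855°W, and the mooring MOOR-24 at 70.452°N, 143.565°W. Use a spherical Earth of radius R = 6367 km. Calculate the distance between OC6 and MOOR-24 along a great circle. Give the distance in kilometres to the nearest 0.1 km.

136.4 km

Δφ = 1.2030°,  Δλ = -0.7100°
a = sin²(Δφ/2) + cos φ₁ cos φ₂ sin²(Δλ/2) = 0.000115
c = 2·arcsin(√a) = 0.021425 rad = 1.2276°
d = R·c = 6367 × 0.021425 = 136.4 km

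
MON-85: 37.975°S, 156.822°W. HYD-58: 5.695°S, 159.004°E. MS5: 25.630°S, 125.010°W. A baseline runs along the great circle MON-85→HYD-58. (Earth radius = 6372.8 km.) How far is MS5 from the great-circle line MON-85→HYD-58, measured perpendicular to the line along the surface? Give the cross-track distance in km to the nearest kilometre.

δ₁₃ = central angle MON-85→MS5 = 0.515359 rad  (haversine)
θ₁₃ = bearing MON-85→MS5 = 74.650°,  θ₁₂ = bearing MON-85→HYD-58 = 297.497°
dₓₜ = R·arcsin(sin δ₁₃ · sin(θ₁₃ − θ₁₂)) = 6372.8·arcsin(0.49285·sin(-222.847°)) = 2178.047 km
|dₓₜ| = 2178.047 km

2178 km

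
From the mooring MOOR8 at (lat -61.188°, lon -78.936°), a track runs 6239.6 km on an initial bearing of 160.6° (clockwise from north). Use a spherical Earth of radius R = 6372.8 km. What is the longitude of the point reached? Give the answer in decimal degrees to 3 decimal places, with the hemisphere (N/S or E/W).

67.603°E

δ = d/R = 6239.6/6372.8 = 0.979099 rad
φ₂ = arcsin(sin φ₁ cos δ + cos φ₁ sin δ cos θ)
   = arcsin(-0.87621·0.55777 + 0.48194·0.82999·-0.94322) = -59.99895°
λ₂ = λ₁ + atan2(sin θ sin δ cos φ₁, cos δ − sin φ₁ sin φ₂) = 67.60318°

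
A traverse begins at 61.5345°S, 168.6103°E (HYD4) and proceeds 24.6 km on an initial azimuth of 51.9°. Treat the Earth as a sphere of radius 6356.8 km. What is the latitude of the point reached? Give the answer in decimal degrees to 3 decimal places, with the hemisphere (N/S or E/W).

61.397°S

δ = d/R = 24.6/6356.8 = 0.003870 rad
φ₂ = arcsin(sin φ₁ cos δ + cos φ₁ sin δ cos θ)
   = arcsin(-0.87910·0.99999 + 0.47663·0.00387·0.61704) = -61.39720°
λ₂ = λ₁ + atan2(sin θ sin δ cos φ₁, cos δ − sin φ₁ sin φ₂) = 168.97477°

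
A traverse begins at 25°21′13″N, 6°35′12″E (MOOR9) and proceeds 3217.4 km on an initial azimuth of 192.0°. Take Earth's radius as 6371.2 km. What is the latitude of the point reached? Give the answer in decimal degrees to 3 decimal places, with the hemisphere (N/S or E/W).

3.032°S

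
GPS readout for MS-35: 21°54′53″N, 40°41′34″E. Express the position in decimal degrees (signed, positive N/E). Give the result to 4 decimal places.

+21.9147°, +40.6928°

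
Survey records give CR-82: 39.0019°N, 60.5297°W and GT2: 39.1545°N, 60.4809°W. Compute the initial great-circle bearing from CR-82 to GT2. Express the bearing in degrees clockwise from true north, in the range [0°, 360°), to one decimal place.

Δλ = 0.0488°
y = sin Δλ · cos φ₂ = 0.000660
x = cos φ₁ sin φ₂ − sin φ₁ cos φ₂ cos Δλ = 0.002664
θ = atan2(y, x) = 13.9264° → 13.9264° (mod 360°)

13.9°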